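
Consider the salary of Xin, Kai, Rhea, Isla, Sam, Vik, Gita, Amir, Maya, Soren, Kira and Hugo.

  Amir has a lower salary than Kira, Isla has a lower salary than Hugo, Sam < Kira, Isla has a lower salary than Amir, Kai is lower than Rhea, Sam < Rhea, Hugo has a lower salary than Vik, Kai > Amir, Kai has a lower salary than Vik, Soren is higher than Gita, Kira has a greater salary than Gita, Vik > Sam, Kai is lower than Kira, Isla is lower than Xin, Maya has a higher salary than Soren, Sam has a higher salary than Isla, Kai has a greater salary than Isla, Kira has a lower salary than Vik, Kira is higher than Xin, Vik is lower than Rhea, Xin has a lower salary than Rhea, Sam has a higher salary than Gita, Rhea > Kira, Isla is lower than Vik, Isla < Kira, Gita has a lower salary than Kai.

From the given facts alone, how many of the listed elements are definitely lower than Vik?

8

The elements the relations force below Vik are Gita, Isla, Xin, Amir, Hugo, Kai, Sam, Kira — no chain reaches any other.
That is 8.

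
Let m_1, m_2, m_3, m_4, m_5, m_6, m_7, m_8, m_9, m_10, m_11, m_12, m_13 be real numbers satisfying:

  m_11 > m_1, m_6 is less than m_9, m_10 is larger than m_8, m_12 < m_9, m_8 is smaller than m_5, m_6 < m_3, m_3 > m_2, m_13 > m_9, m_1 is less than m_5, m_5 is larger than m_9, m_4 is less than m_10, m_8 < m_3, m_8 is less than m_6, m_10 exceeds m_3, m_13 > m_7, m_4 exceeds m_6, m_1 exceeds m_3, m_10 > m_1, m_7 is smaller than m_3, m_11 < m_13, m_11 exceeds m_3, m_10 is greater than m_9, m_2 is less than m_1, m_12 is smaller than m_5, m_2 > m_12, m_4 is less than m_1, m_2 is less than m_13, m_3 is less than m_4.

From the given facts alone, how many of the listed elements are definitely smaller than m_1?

7

From m_1 the given relations immediately reach m_2, m_3, m_4.
From those, m_12, m_8, m_7, m_6 — 7 in total.
Nothing else is reachable below m_1; 7 in all.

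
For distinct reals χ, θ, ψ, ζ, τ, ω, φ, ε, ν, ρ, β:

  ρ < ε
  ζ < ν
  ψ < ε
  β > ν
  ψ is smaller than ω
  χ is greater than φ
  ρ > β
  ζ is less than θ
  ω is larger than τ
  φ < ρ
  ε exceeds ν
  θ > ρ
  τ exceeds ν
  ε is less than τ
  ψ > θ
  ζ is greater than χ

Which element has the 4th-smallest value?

ν

Chaining the given pairs: φ < χ < ζ < ν < β < ρ < θ < ψ < ε < τ < ω.
The 4th smallest is ν.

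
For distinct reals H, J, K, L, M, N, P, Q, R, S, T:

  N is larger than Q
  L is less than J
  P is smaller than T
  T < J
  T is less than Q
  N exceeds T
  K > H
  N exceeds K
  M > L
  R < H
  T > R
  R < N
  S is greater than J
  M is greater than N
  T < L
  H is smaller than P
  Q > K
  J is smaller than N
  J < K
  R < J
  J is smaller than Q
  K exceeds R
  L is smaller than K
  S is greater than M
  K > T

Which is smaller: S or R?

R

The relevant relations are R < H; H < P; P < T; T < L; L < J; J < K; K < Q; Q < N; N < M; M < S.
Together: R < H < P < T < L < J < K < Q < N < M < S.
So R < S; R is the smaller of the two.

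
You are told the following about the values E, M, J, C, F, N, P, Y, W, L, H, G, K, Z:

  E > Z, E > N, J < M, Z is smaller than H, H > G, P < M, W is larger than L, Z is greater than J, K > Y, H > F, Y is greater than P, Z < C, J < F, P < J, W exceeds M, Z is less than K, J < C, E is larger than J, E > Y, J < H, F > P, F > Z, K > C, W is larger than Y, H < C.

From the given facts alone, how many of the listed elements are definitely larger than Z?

5

Directly above Z: F, H, C, K, E.
Nothing else is reachable above Z; 5 in all.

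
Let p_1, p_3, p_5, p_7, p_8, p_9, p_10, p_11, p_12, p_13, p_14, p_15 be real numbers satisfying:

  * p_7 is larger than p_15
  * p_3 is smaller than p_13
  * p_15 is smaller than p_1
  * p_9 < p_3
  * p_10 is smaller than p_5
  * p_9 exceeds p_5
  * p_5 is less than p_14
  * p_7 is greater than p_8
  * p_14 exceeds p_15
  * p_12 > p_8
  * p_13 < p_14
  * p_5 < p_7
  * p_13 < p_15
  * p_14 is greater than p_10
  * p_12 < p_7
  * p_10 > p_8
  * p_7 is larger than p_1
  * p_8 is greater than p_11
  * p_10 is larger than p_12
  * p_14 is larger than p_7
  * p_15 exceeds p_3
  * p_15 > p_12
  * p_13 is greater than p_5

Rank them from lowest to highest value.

p_11 < p_8 < p_12 < p_10 < p_5 < p_9 < p_3 < p_13 < p_15 < p_1 < p_7 < p_14

The consecutive links are each given: p_11 < p_8; p_8 < p_12; p_12 < p_10; p_10 < p_5; p_5 < p_9; p_9 < p_3; p_3 < p_13; p_13 < p_15; p_15 < p_1; p_1 < p_7; p_7 < p_14.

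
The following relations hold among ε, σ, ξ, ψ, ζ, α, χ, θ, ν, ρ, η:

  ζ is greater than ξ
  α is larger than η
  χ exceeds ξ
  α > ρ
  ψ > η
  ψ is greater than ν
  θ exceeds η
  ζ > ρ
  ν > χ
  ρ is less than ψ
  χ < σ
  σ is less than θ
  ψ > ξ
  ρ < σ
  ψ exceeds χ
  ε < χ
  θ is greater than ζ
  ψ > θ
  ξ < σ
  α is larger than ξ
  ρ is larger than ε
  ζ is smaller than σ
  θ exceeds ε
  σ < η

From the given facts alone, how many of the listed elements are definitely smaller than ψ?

The elements the relations force below ψ are ε, ρ, ξ, χ, ζ, σ, η, θ, ν — no chain reaches any other.
That is 9.

9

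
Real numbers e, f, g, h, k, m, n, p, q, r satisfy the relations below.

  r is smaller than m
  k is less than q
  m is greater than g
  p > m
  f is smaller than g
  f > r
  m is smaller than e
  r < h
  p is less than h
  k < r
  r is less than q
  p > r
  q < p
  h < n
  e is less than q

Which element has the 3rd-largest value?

p

The consecutive relations fix a unique order: k < r < f < g < m < e < q < p < h < n.
Counting 3 from the largest end gives p.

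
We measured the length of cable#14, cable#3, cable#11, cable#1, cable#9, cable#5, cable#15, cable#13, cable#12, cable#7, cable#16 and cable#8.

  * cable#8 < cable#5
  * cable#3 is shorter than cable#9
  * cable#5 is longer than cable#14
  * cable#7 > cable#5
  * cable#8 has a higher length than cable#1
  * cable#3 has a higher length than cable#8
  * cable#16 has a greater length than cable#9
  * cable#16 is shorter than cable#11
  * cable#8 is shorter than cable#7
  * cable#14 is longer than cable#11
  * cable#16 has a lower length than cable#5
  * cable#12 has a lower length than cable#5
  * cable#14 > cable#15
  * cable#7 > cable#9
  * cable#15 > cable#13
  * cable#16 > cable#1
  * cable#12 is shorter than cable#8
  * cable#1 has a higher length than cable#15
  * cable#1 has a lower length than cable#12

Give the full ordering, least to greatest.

The consecutive links are each given: cable#13 < cable#15; cable#15 < cable#1; cable#1 < cable#12; cable#12 < cable#8; cable#8 < cable#3; cable#3 < cable#9; cable#9 < cable#16; cable#16 < cable#11; cable#11 < cable#14; cable#14 < cable#5; cable#5 < cable#7.

cable#13 < cable#15 < cable#1 < cable#12 < cable#8 < cable#3 < cable#9 < cable#16 < cable#11 < cable#14 < cable#5 < cable#7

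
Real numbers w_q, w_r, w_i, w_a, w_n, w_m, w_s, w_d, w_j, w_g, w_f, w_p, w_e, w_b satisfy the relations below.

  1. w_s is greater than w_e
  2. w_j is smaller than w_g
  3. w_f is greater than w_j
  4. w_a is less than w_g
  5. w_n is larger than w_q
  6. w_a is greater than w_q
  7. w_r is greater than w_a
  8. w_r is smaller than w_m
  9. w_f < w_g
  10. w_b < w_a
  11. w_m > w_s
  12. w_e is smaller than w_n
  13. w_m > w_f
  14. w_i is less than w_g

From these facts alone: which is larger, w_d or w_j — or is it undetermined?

undetermined

Following every chain through w_d: nothing is chained to w_d.
w_j is not reached, and no chain runs the other way from w_j to w_d.
So the given relations leave the order of w_d and w_j undetermined.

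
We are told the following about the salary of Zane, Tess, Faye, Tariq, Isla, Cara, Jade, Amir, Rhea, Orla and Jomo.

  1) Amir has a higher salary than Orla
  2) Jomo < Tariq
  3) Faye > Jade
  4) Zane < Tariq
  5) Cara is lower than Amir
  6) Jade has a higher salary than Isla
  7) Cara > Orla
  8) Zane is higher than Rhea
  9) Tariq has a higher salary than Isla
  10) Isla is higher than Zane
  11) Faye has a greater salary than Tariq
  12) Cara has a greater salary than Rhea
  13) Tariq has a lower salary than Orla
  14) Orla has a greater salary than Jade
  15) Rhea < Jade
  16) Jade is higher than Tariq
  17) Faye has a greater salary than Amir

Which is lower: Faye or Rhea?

Rhea

The relevant relations are Rhea < Zane; Zane < Isla; Isla < Tariq; Tariq < Jade; Jade < Orla; Orla < Cara; Cara < Amir; Amir < Faye.
Chaining these gives Rhea < Zane < Isla < Tariq < Jade < Orla < Cara < Amir < Faye.
So Rhea < Faye; Rhea is the lower of the two.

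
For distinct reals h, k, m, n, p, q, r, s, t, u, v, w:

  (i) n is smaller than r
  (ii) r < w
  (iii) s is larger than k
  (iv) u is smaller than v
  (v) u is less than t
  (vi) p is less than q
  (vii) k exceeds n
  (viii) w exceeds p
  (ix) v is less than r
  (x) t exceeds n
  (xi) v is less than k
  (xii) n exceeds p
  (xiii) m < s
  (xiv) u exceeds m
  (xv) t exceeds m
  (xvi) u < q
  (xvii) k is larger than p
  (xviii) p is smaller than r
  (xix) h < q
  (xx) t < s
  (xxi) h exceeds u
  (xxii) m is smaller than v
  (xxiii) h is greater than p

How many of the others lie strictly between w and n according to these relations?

Chaining upward from n reaches: r, t, k, s.
Chaining downward from w reaches: m, p, u, v, r.
Strictly between n and w are those in both lists: r — 1 element.

1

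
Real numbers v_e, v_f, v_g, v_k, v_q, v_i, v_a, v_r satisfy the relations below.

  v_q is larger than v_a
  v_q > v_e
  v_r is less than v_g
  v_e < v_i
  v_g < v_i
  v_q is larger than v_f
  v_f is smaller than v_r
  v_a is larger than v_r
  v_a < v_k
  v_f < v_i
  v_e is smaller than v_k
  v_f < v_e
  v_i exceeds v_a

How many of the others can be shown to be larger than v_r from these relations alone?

5

Directly above v_r: v_a, v_g.
One step further: v_q, v_i, v_k (5 so far).
No other element is forced above v_r by the given relations, so the count is 5.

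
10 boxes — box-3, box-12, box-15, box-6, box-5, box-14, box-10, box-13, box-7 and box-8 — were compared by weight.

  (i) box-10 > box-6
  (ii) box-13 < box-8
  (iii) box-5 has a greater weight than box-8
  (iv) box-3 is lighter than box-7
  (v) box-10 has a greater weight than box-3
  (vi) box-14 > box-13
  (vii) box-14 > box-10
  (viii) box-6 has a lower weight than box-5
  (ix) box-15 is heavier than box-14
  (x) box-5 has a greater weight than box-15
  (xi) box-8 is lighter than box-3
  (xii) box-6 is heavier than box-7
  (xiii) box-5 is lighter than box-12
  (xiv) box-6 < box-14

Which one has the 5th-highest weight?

box-10

Piecing the relations together gives one ordering: box-13 < box-8 < box-3 < box-7 < box-6 < box-10 < box-14 < box-15 < box-5 < box-12.
Counting 5 from the largest end gives box-10.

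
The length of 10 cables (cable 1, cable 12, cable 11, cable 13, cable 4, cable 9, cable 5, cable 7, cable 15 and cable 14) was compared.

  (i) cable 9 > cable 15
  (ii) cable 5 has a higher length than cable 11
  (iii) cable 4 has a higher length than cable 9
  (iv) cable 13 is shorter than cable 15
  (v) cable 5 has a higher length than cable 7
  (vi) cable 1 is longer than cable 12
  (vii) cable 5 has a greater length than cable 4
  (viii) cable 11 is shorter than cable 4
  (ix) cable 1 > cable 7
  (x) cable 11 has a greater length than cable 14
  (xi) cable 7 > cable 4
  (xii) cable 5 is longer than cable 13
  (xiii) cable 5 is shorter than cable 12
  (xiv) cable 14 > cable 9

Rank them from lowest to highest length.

Nothing is placed below cable 13, so it is least; from there cable 13 < cable 15; cable 15 < cable 9; cable 9 < cable 14; cable 14 < cable 11; cable 11 < cable 4; cable 4 < cable 7; cable 7 < cable 5; cable 5 < cable 12; cable 12 < cable 1, each given directly.

cable 13 < cable 15 < cable 9 < cable 14 < cable 11 < cable 4 < cable 7 < cable 5 < cable 12 < cable 1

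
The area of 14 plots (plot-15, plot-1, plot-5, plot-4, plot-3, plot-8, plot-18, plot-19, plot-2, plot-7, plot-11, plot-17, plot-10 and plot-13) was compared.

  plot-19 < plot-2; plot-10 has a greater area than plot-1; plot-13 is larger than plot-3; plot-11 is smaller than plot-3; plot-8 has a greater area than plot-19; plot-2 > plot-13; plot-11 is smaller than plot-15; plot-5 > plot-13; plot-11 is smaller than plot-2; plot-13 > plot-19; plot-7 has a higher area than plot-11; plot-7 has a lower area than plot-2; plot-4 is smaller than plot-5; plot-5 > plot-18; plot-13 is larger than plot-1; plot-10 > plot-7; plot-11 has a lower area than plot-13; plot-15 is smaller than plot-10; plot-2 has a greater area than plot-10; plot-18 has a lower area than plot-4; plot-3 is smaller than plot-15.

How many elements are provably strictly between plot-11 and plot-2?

The relations place plot-11 below plot-2. An element lies strictly between them when it is forced above plot-11 and also forced below plot-2.
Above plot-11: {plot-3, plot-15, plot-7, plot-13, plot-10, plot-5}. Below plot-2: {plot-19, plot-3, plot-1, plot-15, plot-7, plot-13, plot-10}.
Intersection: {plot-3, plot-15, plot-7, plot-13, plot-10} — 5.

5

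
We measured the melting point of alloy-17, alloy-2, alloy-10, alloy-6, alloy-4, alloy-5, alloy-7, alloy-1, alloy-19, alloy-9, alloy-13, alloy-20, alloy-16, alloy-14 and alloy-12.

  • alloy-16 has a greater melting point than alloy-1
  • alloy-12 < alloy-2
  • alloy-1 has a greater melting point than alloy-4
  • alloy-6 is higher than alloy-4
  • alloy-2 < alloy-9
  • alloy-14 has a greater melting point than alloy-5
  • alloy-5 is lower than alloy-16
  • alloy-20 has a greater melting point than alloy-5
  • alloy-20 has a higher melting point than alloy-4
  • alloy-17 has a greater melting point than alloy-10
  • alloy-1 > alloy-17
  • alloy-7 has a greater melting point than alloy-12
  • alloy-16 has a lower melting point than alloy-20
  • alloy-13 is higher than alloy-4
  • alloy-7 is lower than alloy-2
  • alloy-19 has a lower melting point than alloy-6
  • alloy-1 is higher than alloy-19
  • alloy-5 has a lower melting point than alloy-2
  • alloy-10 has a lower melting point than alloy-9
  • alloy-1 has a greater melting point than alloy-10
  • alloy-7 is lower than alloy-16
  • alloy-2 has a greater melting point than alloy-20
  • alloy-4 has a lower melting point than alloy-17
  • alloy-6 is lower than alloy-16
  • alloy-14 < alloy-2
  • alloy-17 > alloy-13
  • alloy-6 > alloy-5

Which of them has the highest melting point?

alloy-9

Chaining downward from alloy-9: directly below it, alloy-10, alloy-2; then alloy-5, alloy-14, alloy-12, alloy-7, alloy-20; then alloy-4, alloy-16; then alloy-6, alloy-1; then alloy-19, alloy-17; then alloy-13.
That covers every other element, and nothing is given above alloy-9, so alloy-9 is the highest melting point.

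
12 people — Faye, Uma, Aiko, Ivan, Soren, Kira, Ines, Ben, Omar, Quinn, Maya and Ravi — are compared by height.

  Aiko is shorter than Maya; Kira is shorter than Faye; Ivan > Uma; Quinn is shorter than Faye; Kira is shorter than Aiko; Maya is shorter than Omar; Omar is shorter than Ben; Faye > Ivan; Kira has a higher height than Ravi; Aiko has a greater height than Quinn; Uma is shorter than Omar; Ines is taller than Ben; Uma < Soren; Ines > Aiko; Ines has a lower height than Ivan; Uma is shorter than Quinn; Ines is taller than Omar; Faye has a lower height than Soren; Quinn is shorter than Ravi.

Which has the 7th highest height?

Piecing the relations together gives one ordering: Uma < Quinn < Ravi < Kira < Aiko < Maya < Omar < Ben < Ines < Ivan < Faye < Soren.
The 7th largest is Maya.

Maya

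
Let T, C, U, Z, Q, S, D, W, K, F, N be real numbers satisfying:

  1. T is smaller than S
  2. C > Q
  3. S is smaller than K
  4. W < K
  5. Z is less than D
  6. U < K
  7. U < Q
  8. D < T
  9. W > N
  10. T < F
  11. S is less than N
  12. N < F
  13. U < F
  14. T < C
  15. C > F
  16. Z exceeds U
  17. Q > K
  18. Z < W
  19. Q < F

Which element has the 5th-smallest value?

The consecutive relations fix a unique order: U < Z < D < T < S < N < W < K < Q < F < C.
The 5th smallest is S.

S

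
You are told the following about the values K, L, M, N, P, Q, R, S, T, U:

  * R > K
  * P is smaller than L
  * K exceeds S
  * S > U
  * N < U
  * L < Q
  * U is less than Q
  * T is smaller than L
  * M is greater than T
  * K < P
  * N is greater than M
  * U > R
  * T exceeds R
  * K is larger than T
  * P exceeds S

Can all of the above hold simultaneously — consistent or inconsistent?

inconsistent

We have K < R stated directly, yet also R < T < M < N < U < S < K by chaining the others — so R < K. Contradiction.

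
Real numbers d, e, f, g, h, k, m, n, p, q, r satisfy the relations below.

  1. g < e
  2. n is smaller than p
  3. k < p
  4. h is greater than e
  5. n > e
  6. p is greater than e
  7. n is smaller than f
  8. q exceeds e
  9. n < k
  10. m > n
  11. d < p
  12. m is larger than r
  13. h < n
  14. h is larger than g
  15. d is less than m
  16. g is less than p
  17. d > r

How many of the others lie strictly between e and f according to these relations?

The relations place e below f. An element lies strictly between them when it is forced above e and also forced below f.
Above e: {h, n, q, k, p, m}. Below f: {g, h, n}.
Intersection: {h, n} — 2.

2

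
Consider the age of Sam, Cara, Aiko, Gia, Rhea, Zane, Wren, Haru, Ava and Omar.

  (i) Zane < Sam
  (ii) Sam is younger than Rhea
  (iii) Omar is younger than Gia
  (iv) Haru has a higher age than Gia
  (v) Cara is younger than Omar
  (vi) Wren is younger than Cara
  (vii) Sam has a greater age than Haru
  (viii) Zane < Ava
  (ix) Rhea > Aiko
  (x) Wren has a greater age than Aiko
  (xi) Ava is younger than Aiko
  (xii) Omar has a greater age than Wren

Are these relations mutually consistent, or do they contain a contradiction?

Every relation is compatible with Zane < Ava < Aiko < Wren < Cara < Omar < Gia < Haru < Sam < Rhea; the set is consistent.

consistent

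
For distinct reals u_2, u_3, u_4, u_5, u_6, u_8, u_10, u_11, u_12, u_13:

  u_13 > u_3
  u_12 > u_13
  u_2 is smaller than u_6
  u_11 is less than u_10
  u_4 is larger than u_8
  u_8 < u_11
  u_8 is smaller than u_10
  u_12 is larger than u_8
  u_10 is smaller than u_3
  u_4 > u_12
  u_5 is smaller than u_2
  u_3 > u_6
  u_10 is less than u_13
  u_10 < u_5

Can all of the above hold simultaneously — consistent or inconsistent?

consistent

The single ordering u_8 < u_11 < u_10 < u_5 < u_2 < u_6 < u_3 < u_13 < u_12 < u_4 satisfies every listed relation, so no contradiction arises.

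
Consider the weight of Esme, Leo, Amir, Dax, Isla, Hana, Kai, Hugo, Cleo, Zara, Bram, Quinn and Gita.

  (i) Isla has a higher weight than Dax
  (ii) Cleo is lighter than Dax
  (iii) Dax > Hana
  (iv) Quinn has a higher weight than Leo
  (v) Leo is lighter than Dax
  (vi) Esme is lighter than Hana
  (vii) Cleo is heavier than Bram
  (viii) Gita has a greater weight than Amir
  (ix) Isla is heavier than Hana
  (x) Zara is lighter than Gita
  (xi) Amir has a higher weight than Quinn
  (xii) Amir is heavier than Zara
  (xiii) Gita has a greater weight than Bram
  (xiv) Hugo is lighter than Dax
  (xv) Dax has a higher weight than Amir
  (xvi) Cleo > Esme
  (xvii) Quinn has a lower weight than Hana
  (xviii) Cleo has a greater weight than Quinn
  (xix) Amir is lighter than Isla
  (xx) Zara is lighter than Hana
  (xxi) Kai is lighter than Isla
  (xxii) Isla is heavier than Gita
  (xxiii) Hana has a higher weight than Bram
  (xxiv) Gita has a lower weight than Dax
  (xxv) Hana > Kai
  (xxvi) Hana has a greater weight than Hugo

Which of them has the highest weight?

Isla

Leo is not greatest since Leo < Dax; Quinn is not greatest since Quinn < Amir; Zara is not greatest since Zara < Gita; Esme is not greatest since Esme < Hana; Bram is not greatest since Bram < Hana; Cleo is not greatest since Cleo < Dax; Amir is not greatest since Amir < Isla; Kai is not greatest since Kai < Hana; Hugo is not greatest since Hugo < Hana; Hana is not greatest since Hana < Dax; Gita is not greatest since Gita < Isla; Dax is not greatest since Dax < Isla.
Only Isla has nothing above it, so Isla is the highest weight.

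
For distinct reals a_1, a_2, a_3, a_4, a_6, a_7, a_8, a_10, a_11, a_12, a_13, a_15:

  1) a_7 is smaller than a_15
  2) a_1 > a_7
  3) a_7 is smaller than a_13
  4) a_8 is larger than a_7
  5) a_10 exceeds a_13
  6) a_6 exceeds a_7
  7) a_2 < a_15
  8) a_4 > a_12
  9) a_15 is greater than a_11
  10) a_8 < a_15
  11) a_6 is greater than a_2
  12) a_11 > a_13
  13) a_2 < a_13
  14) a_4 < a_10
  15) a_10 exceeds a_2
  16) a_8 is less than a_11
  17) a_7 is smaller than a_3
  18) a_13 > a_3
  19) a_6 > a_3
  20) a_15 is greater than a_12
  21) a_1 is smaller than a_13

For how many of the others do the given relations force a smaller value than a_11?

6

Directly below a_11: a_13, a_8.
One step further: a_7, a_3, a_1, a_2 (6 so far).
Nothing else is reachable below a_11; 6 in all.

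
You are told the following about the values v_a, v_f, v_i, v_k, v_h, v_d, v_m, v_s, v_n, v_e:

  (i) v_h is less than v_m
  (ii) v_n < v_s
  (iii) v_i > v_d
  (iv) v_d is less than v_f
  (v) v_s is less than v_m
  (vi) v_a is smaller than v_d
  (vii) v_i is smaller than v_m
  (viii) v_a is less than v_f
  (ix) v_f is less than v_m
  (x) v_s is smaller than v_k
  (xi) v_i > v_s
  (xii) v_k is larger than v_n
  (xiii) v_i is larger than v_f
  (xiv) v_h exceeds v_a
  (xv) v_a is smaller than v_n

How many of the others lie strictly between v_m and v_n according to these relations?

2

Chaining upward from v_n reaches: v_s, v_k, v_i.
Chaining downward from v_m reaches: v_a, v_d, v_s, v_h, v_f, v_i.
Strictly between v_n and v_m are those in both lists: v_s, v_i — 2 elements.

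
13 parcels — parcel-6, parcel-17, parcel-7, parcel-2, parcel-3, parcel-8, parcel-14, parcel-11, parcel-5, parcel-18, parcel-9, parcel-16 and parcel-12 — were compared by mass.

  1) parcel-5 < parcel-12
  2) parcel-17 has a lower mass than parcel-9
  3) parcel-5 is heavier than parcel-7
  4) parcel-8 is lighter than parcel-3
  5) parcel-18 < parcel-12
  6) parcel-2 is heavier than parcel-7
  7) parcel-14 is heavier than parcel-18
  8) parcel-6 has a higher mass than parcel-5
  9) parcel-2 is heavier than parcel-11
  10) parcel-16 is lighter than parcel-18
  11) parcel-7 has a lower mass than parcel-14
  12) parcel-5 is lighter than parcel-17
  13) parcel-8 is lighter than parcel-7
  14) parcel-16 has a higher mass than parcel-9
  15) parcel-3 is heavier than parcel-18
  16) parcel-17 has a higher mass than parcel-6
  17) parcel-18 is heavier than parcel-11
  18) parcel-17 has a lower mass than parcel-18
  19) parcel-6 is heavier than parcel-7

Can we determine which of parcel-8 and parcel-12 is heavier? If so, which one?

parcel-12

parcel-8 < parcel-7 and parcel-7 < parcel-5 give parcel-8 < parcel-5.
Then parcel-5 < parcel-6 extends the chain to parcel-6.
With parcel-6 < parcel-17: parcel-8 < parcel-7 < parcel-5 < parcel-6 < parcel-17.
With parcel-17 < parcel-9: parcel-8 < parcel-7 < parcel-5 < parcel-6 < parcel-17 < parcel-9.
Then parcel-9 < parcel-16 extends the chain to parcel-16.
Then parcel-16 < parcel-18 extends the chain to parcel-18.
Then parcel-18 < parcel-12 extends the chain to parcel-12.
So parcel-12 is heavier.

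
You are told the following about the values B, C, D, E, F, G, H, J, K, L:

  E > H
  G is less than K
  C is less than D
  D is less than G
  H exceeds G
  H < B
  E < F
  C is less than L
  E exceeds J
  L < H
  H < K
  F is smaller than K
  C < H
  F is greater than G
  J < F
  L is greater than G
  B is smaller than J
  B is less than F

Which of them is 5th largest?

B

Chaining the given pairs: C < D < G < L < H < B < J < E < F < K.
Counting 5 from the largest end gives B.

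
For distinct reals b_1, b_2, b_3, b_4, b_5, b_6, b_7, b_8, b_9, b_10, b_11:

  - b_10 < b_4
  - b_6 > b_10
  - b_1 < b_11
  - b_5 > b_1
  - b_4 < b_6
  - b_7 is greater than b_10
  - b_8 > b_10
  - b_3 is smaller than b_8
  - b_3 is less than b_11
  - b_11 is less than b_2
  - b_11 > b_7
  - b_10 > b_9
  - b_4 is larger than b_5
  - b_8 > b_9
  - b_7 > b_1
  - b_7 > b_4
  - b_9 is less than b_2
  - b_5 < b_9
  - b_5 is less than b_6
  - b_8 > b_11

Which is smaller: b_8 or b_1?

b_1

Chaining the given relations: b_1 < b_5 < b_9 < b_10 < b_7 < b_11 < b_8.
So b_1 < b_8; b_1 is the smaller of the two.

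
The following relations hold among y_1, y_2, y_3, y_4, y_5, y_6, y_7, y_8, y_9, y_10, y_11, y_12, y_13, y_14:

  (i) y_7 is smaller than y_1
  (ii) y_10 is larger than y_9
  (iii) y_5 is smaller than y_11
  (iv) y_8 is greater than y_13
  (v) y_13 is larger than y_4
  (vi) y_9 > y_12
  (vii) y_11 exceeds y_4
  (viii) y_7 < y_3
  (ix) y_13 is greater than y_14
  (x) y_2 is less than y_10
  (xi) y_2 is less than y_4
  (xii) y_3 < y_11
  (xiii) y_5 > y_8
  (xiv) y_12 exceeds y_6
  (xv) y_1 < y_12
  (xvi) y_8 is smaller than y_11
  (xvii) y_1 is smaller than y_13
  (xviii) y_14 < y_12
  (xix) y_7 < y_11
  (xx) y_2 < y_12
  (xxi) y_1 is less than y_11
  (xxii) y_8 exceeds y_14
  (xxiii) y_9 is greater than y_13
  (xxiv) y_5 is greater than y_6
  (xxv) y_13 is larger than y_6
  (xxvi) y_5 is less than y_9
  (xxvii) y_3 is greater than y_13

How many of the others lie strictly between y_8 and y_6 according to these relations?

1

Chaining upward from y_6 reaches: y_12, y_13, y_3, y_5, y_9, y_10, y_11.
Chaining downward from y_8 reaches: y_7, y_14, y_2, y_4, y_1, y_13.
Strictly between y_6 and y_8 are those in both lists: y_13 — 1 element.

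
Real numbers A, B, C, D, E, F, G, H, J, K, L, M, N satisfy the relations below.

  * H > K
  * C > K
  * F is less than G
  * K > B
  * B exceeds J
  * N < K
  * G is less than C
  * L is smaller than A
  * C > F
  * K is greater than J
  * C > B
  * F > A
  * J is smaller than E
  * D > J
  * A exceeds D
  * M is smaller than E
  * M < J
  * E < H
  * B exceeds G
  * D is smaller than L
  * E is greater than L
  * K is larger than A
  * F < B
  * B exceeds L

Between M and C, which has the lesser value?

Link the given pairs in sequence: M < J; J < D; D < L; L < A; A < F; F < G; G < B; B < K; K < C.
Chaining these gives M < J < D < L < A < F < G < B < K < C.
So M < C; M is the smaller of the two.

M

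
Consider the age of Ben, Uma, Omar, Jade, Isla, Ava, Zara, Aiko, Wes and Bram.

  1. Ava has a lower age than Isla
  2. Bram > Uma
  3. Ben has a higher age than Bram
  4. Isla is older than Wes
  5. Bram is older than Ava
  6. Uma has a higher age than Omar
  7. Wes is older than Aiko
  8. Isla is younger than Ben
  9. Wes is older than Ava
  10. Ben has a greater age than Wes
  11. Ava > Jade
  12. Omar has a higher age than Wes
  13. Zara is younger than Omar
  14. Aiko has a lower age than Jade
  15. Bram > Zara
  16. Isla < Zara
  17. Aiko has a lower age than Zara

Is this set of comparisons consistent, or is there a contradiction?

consistent

Every relation is compatible with Aiko < Jade < Ava < Wes < Isla < Zara < Omar < Uma < Bram < Ben; the set is consistent.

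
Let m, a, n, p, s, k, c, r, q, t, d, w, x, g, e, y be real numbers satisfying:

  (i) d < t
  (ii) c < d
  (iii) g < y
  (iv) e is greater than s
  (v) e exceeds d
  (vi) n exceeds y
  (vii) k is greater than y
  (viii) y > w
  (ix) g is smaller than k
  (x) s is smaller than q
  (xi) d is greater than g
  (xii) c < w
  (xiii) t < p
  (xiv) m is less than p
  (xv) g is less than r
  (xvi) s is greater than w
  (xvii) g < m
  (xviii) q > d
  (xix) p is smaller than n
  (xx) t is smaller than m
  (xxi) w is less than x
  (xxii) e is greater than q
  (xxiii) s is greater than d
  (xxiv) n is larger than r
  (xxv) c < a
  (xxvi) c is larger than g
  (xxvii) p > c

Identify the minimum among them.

Chaining upward from g: directly above it, c, d, m, y, r, k; then w, s, t, q, p, n, e, a; then x.
That covers every other element, and nothing is given below g, so g is the minimum.

g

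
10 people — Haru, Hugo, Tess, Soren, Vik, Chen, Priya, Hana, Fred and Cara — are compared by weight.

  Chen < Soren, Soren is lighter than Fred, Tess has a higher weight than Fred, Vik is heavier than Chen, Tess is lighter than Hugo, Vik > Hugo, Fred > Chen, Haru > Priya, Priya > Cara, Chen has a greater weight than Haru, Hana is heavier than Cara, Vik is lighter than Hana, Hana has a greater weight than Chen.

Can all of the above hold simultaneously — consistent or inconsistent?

Every relation is compatible with Cara < Priya < Haru < Chen < Soren < Fred < Tess < Hugo < Vik < Hana; the set is consistent.

consistent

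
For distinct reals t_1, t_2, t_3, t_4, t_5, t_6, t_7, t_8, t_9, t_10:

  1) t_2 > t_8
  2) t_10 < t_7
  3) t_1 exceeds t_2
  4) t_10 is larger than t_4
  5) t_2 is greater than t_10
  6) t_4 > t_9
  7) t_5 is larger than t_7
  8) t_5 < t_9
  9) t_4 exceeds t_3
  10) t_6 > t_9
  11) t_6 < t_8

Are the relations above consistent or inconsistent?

Chaining the given relations yields t_4 < t_10 < t_7 < t_5 < t_9, so t_4 < t_9. But one relation states t_9 < t_4. These cannot both hold.

inconsistent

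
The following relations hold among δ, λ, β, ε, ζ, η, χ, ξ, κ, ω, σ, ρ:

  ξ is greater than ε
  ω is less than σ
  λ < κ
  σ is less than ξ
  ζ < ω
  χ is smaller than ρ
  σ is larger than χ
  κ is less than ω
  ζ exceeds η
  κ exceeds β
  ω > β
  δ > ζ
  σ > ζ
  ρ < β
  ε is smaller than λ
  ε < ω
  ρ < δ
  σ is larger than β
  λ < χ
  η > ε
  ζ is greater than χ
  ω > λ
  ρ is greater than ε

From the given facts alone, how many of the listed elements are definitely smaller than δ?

The elements the relations force below δ are ε, λ, χ, ρ, η, ζ — no chain reaches any other.
That is 6.

6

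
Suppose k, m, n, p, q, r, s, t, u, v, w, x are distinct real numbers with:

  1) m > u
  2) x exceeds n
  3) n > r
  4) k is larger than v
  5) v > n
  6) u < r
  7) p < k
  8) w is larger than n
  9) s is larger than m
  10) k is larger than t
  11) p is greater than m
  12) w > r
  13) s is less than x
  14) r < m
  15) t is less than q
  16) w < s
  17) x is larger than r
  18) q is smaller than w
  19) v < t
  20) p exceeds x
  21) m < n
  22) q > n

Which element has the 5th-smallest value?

The consecutive relations fix a unique order: u < r < m < n < v < t < q < w < s < x < p < k.
The 5th smallest is v.

v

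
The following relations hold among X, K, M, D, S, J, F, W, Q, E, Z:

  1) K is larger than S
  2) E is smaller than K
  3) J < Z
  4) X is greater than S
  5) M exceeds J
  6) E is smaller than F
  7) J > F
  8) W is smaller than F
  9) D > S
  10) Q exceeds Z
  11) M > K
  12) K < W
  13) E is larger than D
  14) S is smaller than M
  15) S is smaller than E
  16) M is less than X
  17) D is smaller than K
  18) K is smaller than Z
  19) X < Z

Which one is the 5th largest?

The consecutive relations fix a unique order: S < D < E < K < W < F < J < M < X < Z < Q.
The 5th largest is J.

J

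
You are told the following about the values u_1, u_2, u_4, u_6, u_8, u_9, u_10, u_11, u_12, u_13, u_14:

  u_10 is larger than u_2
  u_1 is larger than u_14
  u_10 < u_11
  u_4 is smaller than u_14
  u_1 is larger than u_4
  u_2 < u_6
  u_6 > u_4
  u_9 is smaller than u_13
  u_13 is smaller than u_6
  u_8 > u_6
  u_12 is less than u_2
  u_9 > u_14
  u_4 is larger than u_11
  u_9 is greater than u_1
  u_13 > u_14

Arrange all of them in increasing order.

u_12 < u_2 < u_10 < u_11 < u_4 < u_14 < u_1 < u_9 < u_13 < u_6 < u_8

Nothing is placed below u_12, so it is least; from there u_12 < u_2; u_2 < u_10; u_10 < u_11; u_11 < u_4; u_4 < u_14; u_14 < u_1; u_1 < u_9; u_9 < u_13; u_13 < u_6; u_6 < u_8, each given directly.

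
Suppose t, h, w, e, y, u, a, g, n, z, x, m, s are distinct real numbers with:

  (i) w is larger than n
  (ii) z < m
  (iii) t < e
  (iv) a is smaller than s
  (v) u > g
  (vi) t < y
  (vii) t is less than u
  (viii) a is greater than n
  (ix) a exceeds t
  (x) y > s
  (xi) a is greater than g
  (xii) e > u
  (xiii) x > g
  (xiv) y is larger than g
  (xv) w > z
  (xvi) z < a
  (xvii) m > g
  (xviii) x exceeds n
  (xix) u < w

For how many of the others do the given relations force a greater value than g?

From g the given relations immediately reach x, m, u, a, y.
From those, s, e, w — 8 in total.
Nothing else is reachable above g; 8 in all.

8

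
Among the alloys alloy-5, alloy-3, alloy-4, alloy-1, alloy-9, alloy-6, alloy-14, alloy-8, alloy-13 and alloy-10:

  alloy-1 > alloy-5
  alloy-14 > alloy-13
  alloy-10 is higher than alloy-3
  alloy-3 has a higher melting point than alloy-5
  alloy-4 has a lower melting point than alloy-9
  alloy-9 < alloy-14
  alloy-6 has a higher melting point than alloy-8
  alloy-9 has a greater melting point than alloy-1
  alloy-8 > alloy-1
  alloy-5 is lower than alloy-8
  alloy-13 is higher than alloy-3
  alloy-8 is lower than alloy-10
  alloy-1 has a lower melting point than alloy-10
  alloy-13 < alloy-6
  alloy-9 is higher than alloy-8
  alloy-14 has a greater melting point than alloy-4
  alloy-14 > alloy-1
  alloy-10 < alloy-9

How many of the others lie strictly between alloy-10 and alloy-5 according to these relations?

Chaining upward from alloy-5 reaches: alloy-3, alloy-1, alloy-13, alloy-8, alloy-6, alloy-9, alloy-14.
Chaining downward from alloy-10 reaches: alloy-3, alloy-1, alloy-8.
Strictly between alloy-5 and alloy-10 are those in both lists: alloy-3, alloy-1, alloy-8 — 3 elements.

3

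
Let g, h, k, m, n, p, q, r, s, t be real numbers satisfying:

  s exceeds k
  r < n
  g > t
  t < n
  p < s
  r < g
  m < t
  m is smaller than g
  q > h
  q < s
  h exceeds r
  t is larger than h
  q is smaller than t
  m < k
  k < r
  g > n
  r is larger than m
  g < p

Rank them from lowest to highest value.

Each adjacent pair is fixed by a given relation: m < k; k < r; r < h; h < q; q < t; t < n; n < g; g < p; p < s. Chaining them end to end gives the full order.

m < k < r < h < q < t < n < g < p < s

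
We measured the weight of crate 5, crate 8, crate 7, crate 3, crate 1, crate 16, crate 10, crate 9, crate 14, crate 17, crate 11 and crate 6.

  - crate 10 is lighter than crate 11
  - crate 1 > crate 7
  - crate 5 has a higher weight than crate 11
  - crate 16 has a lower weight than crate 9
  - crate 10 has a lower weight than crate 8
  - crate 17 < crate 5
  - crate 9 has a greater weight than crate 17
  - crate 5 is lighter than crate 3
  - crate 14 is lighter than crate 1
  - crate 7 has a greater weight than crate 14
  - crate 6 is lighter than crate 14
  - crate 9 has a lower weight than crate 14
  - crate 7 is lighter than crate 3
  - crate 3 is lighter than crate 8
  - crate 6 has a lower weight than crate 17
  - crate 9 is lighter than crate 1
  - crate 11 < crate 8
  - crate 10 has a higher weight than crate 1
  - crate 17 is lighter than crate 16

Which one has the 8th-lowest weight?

Chaining the given pairs: crate 6 < crate 17 < crate 16 < crate 9 < crate 14 < crate 7 < crate 1 < crate 10 < crate 11 < crate 5 < crate 3 < crate 8.
The 8th smallest is crate 10.

crate 10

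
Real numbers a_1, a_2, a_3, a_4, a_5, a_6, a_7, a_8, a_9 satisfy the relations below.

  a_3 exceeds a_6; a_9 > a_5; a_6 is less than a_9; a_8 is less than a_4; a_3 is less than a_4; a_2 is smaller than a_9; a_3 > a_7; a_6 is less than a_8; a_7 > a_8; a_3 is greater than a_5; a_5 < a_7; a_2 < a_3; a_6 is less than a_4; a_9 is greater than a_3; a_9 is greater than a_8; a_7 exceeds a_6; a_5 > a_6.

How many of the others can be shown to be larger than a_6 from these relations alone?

6

The elements the relations force above a_6 are a_8, a_5, a_7, a_3, a_4, a_9 — no chain reaches any other.
That is 6.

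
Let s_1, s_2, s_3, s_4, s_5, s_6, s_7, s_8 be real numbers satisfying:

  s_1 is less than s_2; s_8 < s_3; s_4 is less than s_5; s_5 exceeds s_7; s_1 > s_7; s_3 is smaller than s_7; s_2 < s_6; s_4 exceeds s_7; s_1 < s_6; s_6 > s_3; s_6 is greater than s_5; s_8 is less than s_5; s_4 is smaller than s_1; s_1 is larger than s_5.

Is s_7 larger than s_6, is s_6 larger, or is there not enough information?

Following the relations from s_7: s_7 < s_4 < s_5 < s_1 < s_2 < s_6.
So s_6 is larger.

s_6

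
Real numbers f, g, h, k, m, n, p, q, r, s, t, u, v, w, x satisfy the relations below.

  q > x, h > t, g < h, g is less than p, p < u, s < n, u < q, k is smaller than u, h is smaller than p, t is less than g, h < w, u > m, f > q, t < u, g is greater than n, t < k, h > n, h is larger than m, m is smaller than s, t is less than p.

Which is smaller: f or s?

s

The relevant relations are s < n; n < g; g < h; h < p; p < u; u < q; q < f.
Chaining these gives s < n < g < h < p < u < q < f.
So s < f; s is the smaller of the two.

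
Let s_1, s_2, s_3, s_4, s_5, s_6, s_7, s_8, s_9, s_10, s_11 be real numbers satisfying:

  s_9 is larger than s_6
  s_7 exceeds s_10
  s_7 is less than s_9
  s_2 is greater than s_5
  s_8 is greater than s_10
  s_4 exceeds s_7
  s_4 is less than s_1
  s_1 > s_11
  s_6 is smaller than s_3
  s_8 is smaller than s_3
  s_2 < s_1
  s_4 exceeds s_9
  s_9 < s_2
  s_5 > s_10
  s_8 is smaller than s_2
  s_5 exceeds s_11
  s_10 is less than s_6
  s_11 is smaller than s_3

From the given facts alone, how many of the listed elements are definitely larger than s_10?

Directly above s_10: s_5, s_7, s_6, s_8.
One step further: s_3, s_9, s_4, s_2 (8 so far).
One step further: s_1 (9 so far).
No other element is forced above s_10 by the given relations, so the count is 9.

9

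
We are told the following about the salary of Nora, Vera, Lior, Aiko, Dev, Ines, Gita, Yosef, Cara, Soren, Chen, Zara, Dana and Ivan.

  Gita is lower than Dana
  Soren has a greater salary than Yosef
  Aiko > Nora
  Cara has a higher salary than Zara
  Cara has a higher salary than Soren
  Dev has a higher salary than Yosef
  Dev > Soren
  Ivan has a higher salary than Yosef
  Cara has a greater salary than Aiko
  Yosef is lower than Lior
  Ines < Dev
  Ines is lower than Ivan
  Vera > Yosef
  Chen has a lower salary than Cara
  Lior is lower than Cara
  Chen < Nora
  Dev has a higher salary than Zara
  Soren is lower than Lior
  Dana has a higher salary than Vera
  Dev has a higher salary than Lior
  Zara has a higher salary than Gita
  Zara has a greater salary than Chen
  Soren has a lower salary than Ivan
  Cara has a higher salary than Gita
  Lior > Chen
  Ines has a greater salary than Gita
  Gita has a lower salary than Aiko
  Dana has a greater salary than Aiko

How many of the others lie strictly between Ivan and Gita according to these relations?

Chaining upward from Gita reaches: Zara, Ines, Aiko, Cara, Dana, Dev.
Chaining downward from Ivan reaches: Yosef, Soren, Ines.
Strictly between Gita and Ivan are those in both lists: Ines — 1 element.

1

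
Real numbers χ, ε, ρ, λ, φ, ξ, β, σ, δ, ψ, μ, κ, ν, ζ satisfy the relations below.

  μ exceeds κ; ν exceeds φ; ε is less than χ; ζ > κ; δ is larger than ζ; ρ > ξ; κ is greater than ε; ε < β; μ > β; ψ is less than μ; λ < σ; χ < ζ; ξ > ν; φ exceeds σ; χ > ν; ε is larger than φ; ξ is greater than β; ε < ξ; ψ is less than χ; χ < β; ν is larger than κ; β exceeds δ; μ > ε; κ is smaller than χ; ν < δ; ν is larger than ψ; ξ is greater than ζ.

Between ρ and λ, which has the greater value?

ρ

Link the given pairs in sequence: λ < σ; σ < φ; φ < ε; ε < κ; κ < ν; ν < χ; χ < ζ; ζ < δ; δ < β; β < ξ; ξ < ρ.
Together: λ < σ < φ < ε < κ < ν < χ < ζ < δ < β < ξ < ρ.
So λ < ρ; ρ is the larger of the two.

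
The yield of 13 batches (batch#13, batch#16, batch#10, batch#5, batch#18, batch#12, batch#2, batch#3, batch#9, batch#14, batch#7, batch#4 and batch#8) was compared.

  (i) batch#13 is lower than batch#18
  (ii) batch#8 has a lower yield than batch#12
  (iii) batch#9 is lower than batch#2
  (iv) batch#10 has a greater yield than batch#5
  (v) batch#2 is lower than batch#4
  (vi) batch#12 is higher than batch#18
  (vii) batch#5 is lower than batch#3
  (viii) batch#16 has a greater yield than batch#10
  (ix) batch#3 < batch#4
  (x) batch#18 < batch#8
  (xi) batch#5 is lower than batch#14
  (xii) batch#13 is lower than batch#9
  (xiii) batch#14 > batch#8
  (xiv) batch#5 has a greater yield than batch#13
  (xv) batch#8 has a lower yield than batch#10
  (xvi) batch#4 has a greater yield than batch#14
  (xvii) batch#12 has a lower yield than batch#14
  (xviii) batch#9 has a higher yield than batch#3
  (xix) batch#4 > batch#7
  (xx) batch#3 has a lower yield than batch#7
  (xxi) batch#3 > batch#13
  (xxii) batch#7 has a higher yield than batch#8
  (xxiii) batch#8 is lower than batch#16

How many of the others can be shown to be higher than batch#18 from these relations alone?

7

The elements the relations force above batch#18 are batch#8, batch#7, batch#12, batch#10, batch#14, batch#4, batch#16 — no chain reaches any other.
That is 7.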